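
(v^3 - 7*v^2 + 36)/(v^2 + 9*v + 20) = (v^3 - 7*v^2 + 36)/(v^2 + 9*v + 20)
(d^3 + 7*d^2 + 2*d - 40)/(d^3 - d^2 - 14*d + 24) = (d + 5)/(d - 3)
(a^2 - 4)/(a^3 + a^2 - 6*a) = (a + 2)/(a*(a + 3))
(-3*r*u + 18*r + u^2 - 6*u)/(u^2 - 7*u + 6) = (-3*r + u)/(u - 1)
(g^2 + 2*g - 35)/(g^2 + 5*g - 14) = (g - 5)/(g - 2)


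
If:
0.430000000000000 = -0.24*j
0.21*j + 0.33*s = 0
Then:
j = -1.79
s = 1.14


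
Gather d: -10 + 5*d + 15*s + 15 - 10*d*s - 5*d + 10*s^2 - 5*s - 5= -10*d*s + 10*s^2 + 10*s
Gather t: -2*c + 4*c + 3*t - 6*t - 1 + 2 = 2*c - 3*t + 1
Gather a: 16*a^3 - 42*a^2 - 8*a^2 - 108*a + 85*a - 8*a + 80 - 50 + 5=16*a^3 - 50*a^2 - 31*a + 35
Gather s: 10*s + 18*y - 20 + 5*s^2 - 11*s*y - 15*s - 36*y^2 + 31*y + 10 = 5*s^2 + s*(-11*y - 5) - 36*y^2 + 49*y - 10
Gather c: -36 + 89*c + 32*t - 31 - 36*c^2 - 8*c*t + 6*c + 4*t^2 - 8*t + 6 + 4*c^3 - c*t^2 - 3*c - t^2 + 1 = 4*c^3 - 36*c^2 + c*(-t^2 - 8*t + 92) + 3*t^2 + 24*t - 60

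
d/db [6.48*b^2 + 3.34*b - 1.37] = 12.96*b + 3.34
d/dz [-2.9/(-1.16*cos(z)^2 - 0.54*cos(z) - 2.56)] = (6.728*cos(z) + 1.566)*sin(z)/(1.16*cos(z)^2 + 0.54*cos(z) + 2.56)^2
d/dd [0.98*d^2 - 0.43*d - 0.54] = 1.96*d - 0.43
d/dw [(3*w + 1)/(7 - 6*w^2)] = 3*(6*w^2 + 4*w + 7)/(36*w^4 - 84*w^2 + 49)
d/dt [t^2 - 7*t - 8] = 2*t - 7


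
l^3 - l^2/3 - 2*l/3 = l*(l - 1)*(l + 2/3)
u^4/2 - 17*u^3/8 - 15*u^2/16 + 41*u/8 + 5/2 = (u/2 + 1/4)*(u - 4)*(u - 2)*(u + 5/4)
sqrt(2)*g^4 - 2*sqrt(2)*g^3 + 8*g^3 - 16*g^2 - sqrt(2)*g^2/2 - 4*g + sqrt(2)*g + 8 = (g - 2)*(g - sqrt(2)/2)*(g + 4*sqrt(2))*(sqrt(2)*g + 1)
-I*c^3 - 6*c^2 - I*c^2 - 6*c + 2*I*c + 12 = (c + 2)*(c - 6*I)*(-I*c + I)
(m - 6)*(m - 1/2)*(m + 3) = m^3 - 7*m^2/2 - 33*m/2 + 9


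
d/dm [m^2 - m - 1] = 2*m - 1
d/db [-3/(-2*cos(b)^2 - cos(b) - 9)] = 3*(4*cos(b) + 1)*sin(b)/(cos(b) + cos(2*b) + 10)^2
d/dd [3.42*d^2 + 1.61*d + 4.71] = 6.84*d + 1.61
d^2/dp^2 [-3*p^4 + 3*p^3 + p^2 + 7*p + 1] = -36*p^2 + 18*p + 2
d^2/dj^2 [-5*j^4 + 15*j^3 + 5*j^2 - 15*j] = -60*j^2 + 90*j + 10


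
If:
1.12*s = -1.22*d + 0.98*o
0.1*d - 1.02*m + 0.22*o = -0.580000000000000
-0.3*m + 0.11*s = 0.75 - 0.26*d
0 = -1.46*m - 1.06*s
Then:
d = 6.90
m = 2.31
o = 4.95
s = -3.19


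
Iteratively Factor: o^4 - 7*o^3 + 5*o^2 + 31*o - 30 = (o - 5)*(o^3 - 2*o^2 - 5*o + 6) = (o - 5)*(o + 2)*(o^2 - 4*o + 3) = (o - 5)*(o - 3)*(o + 2)*(o - 1)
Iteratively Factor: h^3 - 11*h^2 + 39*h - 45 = (h - 3)*(h^2 - 8*h + 15) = (h - 5)*(h - 3)*(h - 3)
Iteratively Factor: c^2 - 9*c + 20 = (c - 5)*(c - 4)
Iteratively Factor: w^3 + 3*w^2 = (w + 3)*(w^2) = w*(w + 3)*(w)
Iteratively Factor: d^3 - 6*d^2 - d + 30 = (d + 2)*(d^2 - 8*d + 15) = (d - 3)*(d + 2)*(d - 5)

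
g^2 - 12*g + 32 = (g - 8)*(g - 4)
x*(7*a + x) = 7*a*x + x^2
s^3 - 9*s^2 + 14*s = s*(s - 7)*(s - 2)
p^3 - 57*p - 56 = (p - 8)*(p + 1)*(p + 7)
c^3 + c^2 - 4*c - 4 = (c - 2)*(c + 1)*(c + 2)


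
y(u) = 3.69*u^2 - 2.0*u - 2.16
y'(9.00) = 64.42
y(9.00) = 278.73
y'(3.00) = 20.14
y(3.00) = 25.05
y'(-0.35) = -4.58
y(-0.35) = -1.01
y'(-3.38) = -26.94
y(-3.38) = 46.76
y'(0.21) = -0.45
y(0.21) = -2.42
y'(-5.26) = -40.82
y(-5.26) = 110.45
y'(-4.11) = -32.33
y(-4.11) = 68.39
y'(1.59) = 9.73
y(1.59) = 3.99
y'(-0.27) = -3.99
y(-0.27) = -1.35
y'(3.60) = 24.57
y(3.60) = 38.46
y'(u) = 7.38*u - 2.0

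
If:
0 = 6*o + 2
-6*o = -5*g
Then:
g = -2/5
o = -1/3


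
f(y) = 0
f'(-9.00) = 0.00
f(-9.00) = 0.00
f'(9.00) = 0.00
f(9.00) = 0.00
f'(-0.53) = 0.00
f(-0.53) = 0.00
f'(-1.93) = 0.00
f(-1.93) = 0.00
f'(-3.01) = 0.00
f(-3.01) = 0.00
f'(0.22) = 0.00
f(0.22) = 0.00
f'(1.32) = 0.00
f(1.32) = 0.00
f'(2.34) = 0.00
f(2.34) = 0.00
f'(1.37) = 0.00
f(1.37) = 0.00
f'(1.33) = 0.00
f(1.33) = 0.00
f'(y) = 0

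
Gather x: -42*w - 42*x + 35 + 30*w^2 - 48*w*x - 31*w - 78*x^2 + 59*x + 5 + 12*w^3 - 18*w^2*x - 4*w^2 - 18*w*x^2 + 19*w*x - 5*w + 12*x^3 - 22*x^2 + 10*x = 12*w^3 + 26*w^2 - 78*w + 12*x^3 + x^2*(-18*w - 100) + x*(-18*w^2 - 29*w + 27) + 40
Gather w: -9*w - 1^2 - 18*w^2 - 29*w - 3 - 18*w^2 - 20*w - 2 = -36*w^2 - 58*w - 6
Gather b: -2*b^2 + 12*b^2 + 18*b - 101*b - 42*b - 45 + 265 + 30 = 10*b^2 - 125*b + 250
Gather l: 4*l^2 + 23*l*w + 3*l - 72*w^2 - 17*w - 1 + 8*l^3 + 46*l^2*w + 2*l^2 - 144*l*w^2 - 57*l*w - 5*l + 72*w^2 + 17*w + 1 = 8*l^3 + l^2*(46*w + 6) + l*(-144*w^2 - 34*w - 2)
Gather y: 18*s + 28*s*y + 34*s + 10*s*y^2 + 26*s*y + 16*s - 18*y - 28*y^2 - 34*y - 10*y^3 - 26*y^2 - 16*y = 68*s - 10*y^3 + y^2*(10*s - 54) + y*(54*s - 68)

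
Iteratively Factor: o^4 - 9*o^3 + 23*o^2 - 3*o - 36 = (o - 3)*(o^3 - 6*o^2 + 5*o + 12) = (o - 3)*(o + 1)*(o^2 - 7*o + 12) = (o - 3)^2*(o + 1)*(o - 4)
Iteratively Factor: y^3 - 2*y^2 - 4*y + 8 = (y - 2)*(y^2 - 4) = (y - 2)^2*(y + 2)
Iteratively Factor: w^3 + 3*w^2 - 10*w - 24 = (w - 3)*(w^2 + 6*w + 8) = (w - 3)*(w + 2)*(w + 4)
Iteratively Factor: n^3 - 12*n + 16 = (n + 4)*(n^2 - 4*n + 4) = (n - 2)*(n + 4)*(n - 2)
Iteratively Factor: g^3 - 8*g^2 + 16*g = (g - 4)*(g^2 - 4*g) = g*(g - 4)*(g - 4)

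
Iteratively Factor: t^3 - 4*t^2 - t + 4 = (t + 1)*(t^2 - 5*t + 4) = (t - 1)*(t + 1)*(t - 4)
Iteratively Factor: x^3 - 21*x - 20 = (x + 1)*(x^2 - x - 20) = (x - 5)*(x + 1)*(x + 4)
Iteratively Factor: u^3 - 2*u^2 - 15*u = (u)*(u^2 - 2*u - 15) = u*(u - 5)*(u + 3)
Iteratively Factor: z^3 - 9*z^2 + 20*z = (z - 4)*(z^2 - 5*z) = z*(z - 4)*(z - 5)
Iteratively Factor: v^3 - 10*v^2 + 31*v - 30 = (v - 5)*(v^2 - 5*v + 6) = (v - 5)*(v - 3)*(v - 2)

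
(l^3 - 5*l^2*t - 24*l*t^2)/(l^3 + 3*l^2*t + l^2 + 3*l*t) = (l - 8*t)/(l + 1)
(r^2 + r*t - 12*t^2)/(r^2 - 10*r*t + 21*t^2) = (r + 4*t)/(r - 7*t)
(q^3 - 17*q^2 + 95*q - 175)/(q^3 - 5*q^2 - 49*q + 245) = (q - 5)/(q + 7)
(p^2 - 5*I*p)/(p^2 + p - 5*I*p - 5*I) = p/(p + 1)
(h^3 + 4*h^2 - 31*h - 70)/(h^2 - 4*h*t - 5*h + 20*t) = (-h^2 - 9*h - 14)/(-h + 4*t)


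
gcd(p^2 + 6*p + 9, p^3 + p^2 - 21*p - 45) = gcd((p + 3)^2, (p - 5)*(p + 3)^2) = p^2 + 6*p + 9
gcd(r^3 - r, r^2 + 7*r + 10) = 1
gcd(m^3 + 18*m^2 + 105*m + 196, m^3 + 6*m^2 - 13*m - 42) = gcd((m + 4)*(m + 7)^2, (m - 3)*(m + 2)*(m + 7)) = m + 7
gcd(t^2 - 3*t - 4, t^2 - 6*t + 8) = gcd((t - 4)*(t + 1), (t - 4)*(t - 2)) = t - 4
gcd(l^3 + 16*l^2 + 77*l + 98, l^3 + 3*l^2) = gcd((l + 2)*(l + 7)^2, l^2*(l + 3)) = 1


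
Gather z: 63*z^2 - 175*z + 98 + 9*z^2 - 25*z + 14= 72*z^2 - 200*z + 112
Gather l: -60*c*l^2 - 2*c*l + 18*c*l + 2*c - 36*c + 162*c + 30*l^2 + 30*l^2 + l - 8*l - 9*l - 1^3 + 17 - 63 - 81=128*c + l^2*(60 - 60*c) + l*(16*c - 16) - 128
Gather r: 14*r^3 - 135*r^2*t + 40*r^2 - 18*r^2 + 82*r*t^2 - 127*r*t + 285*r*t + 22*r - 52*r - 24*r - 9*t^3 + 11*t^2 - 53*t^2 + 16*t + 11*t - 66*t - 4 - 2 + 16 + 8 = 14*r^3 + r^2*(22 - 135*t) + r*(82*t^2 + 158*t - 54) - 9*t^3 - 42*t^2 - 39*t + 18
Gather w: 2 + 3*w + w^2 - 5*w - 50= w^2 - 2*w - 48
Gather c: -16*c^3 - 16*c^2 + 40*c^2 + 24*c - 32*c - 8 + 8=-16*c^3 + 24*c^2 - 8*c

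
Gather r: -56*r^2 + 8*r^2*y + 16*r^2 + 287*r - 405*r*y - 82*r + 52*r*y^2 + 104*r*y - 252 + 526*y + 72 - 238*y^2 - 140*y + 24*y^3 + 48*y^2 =r^2*(8*y - 40) + r*(52*y^2 - 301*y + 205) + 24*y^3 - 190*y^2 + 386*y - 180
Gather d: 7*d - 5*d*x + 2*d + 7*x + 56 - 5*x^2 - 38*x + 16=d*(9 - 5*x) - 5*x^2 - 31*x + 72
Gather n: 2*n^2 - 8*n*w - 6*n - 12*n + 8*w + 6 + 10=2*n^2 + n*(-8*w - 18) + 8*w + 16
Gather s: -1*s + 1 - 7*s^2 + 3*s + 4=-7*s^2 + 2*s + 5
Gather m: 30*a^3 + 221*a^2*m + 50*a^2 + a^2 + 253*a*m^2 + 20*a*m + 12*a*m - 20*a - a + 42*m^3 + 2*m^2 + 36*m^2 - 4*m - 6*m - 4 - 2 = 30*a^3 + 51*a^2 - 21*a + 42*m^3 + m^2*(253*a + 38) + m*(221*a^2 + 32*a - 10) - 6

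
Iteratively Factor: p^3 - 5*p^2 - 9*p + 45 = (p + 3)*(p^2 - 8*p + 15) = (p - 3)*(p + 3)*(p - 5)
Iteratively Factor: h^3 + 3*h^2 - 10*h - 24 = (h - 3)*(h^2 + 6*h + 8) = (h - 3)*(h + 4)*(h + 2)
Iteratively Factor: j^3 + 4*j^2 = (j + 4)*(j^2) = j*(j + 4)*(j)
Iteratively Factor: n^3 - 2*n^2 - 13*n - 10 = (n - 5)*(n^2 + 3*n + 2) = (n - 5)*(n + 1)*(n + 2)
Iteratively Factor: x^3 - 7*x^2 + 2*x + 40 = (x + 2)*(x^2 - 9*x + 20) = (x - 4)*(x + 2)*(x - 5)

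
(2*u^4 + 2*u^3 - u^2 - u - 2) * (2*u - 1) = 4*u^5 + 2*u^4 - 4*u^3 - u^2 - 3*u + 2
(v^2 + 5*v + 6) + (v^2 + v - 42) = 2*v^2 + 6*v - 36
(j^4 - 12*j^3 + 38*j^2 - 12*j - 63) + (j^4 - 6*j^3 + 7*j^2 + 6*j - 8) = 2*j^4 - 18*j^3 + 45*j^2 - 6*j - 71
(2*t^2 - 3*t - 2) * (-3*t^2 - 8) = -6*t^4 + 9*t^3 - 10*t^2 + 24*t + 16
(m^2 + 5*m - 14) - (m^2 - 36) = 5*m + 22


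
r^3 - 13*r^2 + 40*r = r*(r - 8)*(r - 5)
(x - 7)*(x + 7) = x^2 - 49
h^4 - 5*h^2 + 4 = (h - 2)*(h - 1)*(h + 1)*(h + 2)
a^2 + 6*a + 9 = (a + 3)^2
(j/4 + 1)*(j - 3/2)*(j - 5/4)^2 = j^4/4 - 171*j^2/64 + 605*j/128 - 75/32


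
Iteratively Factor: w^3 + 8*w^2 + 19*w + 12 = (w + 4)*(w^2 + 4*w + 3) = (w + 3)*(w + 4)*(w + 1)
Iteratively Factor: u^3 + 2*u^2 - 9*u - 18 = (u + 2)*(u^2 - 9) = (u - 3)*(u + 2)*(u + 3)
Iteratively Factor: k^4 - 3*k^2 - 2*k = (k + 1)*(k^3 - k^2 - 2*k) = k*(k + 1)*(k^2 - k - 2) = k*(k + 1)^2*(k - 2)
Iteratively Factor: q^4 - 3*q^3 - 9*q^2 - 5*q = (q)*(q^3 - 3*q^2 - 9*q - 5) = q*(q + 1)*(q^2 - 4*q - 5) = q*(q + 1)^2*(q - 5)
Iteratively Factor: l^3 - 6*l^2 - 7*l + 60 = (l - 5)*(l^2 - l - 12) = (l - 5)*(l - 4)*(l + 3)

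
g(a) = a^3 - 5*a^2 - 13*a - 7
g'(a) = 3*a^2 - 10*a - 13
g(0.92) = -22.41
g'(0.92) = -19.66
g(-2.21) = -13.48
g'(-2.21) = 23.75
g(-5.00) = -192.00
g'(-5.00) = 112.00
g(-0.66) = -0.89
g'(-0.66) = -5.09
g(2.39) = -52.98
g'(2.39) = -19.76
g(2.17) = -48.54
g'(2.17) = -20.57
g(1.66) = -37.78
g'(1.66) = -21.33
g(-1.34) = -0.96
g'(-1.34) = 5.79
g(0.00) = -7.00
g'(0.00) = -13.00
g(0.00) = -7.00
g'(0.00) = -13.00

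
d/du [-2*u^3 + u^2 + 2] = 2*u*(1 - 3*u)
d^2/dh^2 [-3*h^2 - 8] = -6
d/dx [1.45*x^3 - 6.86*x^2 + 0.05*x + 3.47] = 4.35*x^2 - 13.72*x + 0.05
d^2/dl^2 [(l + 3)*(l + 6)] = 2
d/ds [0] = 0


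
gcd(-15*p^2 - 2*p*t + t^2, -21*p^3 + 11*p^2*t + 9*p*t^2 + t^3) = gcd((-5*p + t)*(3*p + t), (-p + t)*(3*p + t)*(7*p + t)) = 3*p + t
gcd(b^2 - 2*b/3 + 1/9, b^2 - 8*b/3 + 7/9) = b - 1/3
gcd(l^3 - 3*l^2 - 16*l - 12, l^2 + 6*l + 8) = l + 2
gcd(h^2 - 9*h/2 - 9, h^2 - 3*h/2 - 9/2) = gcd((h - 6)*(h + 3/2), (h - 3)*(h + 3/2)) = h + 3/2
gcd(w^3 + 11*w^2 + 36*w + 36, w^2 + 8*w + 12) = w^2 + 8*w + 12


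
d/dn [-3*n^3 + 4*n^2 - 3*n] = -9*n^2 + 8*n - 3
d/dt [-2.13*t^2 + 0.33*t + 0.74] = 0.33 - 4.26*t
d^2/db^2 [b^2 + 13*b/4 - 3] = 2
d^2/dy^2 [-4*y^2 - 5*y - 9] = -8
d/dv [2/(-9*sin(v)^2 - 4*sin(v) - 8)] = 4*(9*sin(v) + 2)*cos(v)/(9*sin(v)^2 + 4*sin(v) + 8)^2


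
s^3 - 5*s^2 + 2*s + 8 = (s - 4)*(s - 2)*(s + 1)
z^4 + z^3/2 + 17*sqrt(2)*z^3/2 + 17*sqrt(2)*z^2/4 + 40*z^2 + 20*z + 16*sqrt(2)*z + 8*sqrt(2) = (z + 1/2)*(z + sqrt(2)/2)*(z + 4*sqrt(2))^2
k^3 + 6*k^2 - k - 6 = (k - 1)*(k + 1)*(k + 6)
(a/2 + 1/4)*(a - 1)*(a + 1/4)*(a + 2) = a^4/2 + 7*a^3/8 - 9*a^2/16 - 11*a/16 - 1/8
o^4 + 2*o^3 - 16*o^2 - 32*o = o*(o - 4)*(o + 2)*(o + 4)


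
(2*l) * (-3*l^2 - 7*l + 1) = -6*l^3 - 14*l^2 + 2*l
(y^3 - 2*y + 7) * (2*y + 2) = 2*y^4 + 2*y^3 - 4*y^2 + 10*y + 14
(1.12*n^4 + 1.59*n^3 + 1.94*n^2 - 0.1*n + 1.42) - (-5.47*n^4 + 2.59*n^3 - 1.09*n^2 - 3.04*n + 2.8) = 6.59*n^4 - 1.0*n^3 + 3.03*n^2 + 2.94*n - 1.38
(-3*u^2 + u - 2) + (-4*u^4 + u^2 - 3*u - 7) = -4*u^4 - 2*u^2 - 2*u - 9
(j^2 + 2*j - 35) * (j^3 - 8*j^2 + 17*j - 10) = j^5 - 6*j^4 - 34*j^3 + 304*j^2 - 615*j + 350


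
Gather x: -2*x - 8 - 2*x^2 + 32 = -2*x^2 - 2*x + 24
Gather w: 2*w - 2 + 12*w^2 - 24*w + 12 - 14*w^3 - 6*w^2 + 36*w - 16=-14*w^3 + 6*w^2 + 14*w - 6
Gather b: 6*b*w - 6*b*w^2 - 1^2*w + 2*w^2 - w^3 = b*(-6*w^2 + 6*w) - w^3 + 2*w^2 - w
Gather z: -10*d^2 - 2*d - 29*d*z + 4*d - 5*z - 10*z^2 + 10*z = -10*d^2 + 2*d - 10*z^2 + z*(5 - 29*d)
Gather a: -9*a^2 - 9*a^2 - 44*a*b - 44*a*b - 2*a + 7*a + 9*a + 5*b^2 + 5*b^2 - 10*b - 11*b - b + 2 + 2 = -18*a^2 + a*(14 - 88*b) + 10*b^2 - 22*b + 4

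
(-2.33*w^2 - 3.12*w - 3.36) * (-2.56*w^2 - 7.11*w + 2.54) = 5.9648*w^4 + 24.5535*w^3 + 24.8666*w^2 + 15.9648*w - 8.5344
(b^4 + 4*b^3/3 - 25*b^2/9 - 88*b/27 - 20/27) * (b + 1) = b^5 + 7*b^4/3 - 13*b^3/9 - 163*b^2/27 - 4*b - 20/27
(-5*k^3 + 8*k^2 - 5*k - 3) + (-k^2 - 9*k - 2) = -5*k^3 + 7*k^2 - 14*k - 5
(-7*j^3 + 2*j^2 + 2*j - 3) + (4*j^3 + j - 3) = -3*j^3 + 2*j^2 + 3*j - 6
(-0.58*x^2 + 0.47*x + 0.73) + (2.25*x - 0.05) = -0.58*x^2 + 2.72*x + 0.68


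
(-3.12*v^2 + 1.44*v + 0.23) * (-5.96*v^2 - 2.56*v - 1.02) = 18.5952*v^4 - 0.595199999999999*v^3 - 1.8748*v^2 - 2.0576*v - 0.2346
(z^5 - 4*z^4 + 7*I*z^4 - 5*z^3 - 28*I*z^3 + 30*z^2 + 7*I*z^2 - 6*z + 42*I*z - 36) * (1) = z^5 - 4*z^4 + 7*I*z^4 - 5*z^3 - 28*I*z^3 + 30*z^2 + 7*I*z^2 - 6*z + 42*I*z - 36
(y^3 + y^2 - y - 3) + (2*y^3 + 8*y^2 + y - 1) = 3*y^3 + 9*y^2 - 4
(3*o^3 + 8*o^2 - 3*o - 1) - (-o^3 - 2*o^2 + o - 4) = 4*o^3 + 10*o^2 - 4*o + 3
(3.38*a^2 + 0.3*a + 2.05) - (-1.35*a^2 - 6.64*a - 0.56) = 4.73*a^2 + 6.94*a + 2.61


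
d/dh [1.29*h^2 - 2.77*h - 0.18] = 2.58*h - 2.77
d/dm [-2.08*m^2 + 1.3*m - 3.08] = 1.3 - 4.16*m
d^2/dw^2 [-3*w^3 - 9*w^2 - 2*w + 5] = -18*w - 18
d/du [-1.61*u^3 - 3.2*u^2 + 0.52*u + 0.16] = -4.83*u^2 - 6.4*u + 0.52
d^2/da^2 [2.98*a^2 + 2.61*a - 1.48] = 5.96000000000000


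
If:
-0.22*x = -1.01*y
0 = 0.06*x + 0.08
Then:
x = -1.33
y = -0.29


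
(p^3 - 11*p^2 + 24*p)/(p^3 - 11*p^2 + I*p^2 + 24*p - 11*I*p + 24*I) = p/(p + I)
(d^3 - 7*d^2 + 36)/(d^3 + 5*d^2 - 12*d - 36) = (d - 6)/(d + 6)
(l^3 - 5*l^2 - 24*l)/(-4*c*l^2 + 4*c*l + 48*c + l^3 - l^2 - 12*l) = l*(8 - l)/(4*c*l - 16*c - l^2 + 4*l)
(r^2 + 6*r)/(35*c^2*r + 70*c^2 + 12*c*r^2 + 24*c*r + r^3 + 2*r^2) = r*(r + 6)/(35*c^2*r + 70*c^2 + 12*c*r^2 + 24*c*r + r^3 + 2*r^2)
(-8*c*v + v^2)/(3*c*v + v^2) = (-8*c + v)/(3*c + v)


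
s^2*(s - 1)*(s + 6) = s^4 + 5*s^3 - 6*s^2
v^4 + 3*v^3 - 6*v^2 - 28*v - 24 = (v - 3)*(v + 2)^3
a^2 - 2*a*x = a*(a - 2*x)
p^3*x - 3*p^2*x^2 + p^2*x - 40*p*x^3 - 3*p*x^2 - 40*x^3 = (p - 8*x)*(p + 5*x)*(p*x + x)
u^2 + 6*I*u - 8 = (u + 2*I)*(u + 4*I)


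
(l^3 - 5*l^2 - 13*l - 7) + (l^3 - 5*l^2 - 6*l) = 2*l^3 - 10*l^2 - 19*l - 7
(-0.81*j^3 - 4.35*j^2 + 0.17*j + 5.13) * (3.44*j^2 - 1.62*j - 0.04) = -2.7864*j^5 - 13.6518*j^4 + 7.6642*j^3 + 17.5458*j^2 - 8.3174*j - 0.2052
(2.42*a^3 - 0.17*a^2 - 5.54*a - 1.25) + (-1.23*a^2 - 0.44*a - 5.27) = 2.42*a^3 - 1.4*a^2 - 5.98*a - 6.52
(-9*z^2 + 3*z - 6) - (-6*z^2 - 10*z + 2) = -3*z^2 + 13*z - 8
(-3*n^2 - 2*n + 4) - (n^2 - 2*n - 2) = 6 - 4*n^2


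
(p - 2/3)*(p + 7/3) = p^2 + 5*p/3 - 14/9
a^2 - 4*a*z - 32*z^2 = (a - 8*z)*(a + 4*z)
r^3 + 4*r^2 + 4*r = r*(r + 2)^2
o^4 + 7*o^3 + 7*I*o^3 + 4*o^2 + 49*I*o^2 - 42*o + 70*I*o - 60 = (o + 2)*(o + 5)*(o + I)*(o + 6*I)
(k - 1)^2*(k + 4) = k^3 + 2*k^2 - 7*k + 4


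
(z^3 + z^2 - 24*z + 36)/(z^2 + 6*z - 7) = (z^3 + z^2 - 24*z + 36)/(z^2 + 6*z - 7)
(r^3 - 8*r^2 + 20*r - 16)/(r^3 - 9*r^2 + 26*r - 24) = (r - 2)/(r - 3)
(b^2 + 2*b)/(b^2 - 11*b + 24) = b*(b + 2)/(b^2 - 11*b + 24)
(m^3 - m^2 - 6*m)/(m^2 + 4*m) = (m^2 - m - 6)/(m + 4)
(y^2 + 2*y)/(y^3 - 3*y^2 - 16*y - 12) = y/(y^2 - 5*y - 6)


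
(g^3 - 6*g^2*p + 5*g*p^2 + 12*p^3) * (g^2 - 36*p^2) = g^5 - 6*g^4*p - 31*g^3*p^2 + 228*g^2*p^3 - 180*g*p^4 - 432*p^5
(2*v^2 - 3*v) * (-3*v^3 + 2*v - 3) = -6*v^5 + 9*v^4 + 4*v^3 - 12*v^2 + 9*v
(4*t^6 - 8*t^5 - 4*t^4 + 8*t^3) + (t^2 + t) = 4*t^6 - 8*t^5 - 4*t^4 + 8*t^3 + t^2 + t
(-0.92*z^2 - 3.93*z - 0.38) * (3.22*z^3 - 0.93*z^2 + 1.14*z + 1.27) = -2.9624*z^5 - 11.799*z^4 + 1.3825*z^3 - 5.2952*z^2 - 5.4243*z - 0.4826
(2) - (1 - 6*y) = 6*y + 1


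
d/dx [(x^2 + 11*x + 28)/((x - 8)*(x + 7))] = -12/(x^2 - 16*x + 64)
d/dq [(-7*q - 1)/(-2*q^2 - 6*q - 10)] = (-7*q^2/2 - q + 16)/(q^4 + 6*q^3 + 19*q^2 + 30*q + 25)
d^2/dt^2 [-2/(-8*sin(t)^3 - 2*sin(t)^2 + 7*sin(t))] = 2*(-(sin(t) + 18*sin(3*t) + 4*cos(2*t))*(8*sin(t)^2 + 2*sin(t) - 7)*sin(t) + 2*(24*sin(t)^2 + 4*sin(t) - 7)^2*cos(t)^2)/((8*sin(t)^2 + 2*sin(t) - 7)^3*sin(t)^3)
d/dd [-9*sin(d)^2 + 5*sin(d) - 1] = (5 - 18*sin(d))*cos(d)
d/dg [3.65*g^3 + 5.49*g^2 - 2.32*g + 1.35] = 10.95*g^2 + 10.98*g - 2.32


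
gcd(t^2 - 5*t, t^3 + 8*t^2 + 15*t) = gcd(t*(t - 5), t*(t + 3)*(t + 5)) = t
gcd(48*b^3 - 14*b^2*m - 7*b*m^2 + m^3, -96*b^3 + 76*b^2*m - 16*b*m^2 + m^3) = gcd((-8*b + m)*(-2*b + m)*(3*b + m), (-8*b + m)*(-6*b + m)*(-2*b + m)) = 16*b^2 - 10*b*m + m^2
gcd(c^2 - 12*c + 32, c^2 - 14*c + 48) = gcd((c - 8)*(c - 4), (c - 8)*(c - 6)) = c - 8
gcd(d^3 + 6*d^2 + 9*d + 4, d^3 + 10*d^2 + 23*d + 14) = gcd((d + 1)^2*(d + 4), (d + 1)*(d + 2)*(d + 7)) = d + 1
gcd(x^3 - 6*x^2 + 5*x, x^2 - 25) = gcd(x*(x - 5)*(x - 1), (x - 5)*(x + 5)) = x - 5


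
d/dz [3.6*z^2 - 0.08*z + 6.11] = 7.2*z - 0.08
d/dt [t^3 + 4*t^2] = t*(3*t + 8)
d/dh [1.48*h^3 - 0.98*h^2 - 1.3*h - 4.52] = 4.44*h^2 - 1.96*h - 1.3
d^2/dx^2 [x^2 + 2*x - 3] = 2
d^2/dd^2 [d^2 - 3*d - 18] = 2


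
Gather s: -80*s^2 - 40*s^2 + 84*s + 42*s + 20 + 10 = -120*s^2 + 126*s + 30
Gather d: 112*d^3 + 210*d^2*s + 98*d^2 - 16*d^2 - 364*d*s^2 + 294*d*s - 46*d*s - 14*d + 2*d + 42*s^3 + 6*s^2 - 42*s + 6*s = 112*d^3 + d^2*(210*s + 82) + d*(-364*s^2 + 248*s - 12) + 42*s^3 + 6*s^2 - 36*s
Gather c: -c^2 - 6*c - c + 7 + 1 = -c^2 - 7*c + 8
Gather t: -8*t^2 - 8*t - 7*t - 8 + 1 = -8*t^2 - 15*t - 7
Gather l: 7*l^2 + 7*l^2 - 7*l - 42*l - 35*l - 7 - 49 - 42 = 14*l^2 - 84*l - 98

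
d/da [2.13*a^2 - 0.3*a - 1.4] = 4.26*a - 0.3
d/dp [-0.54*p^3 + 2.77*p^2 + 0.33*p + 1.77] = -1.62*p^2 + 5.54*p + 0.33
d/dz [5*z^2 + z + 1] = 10*z + 1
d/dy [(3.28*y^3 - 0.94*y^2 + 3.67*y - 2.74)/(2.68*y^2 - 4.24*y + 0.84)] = (8.7904*y^4 - 27.8144*y^3 + 2.41559999999999*y^2 + 13.1072*y - 8.5348)/(7.1824*y^4 - 22.7264*y^3 + 22.48*y^2 - 7.1232*y + 0.7056)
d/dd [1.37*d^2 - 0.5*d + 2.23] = 2.74*d - 0.5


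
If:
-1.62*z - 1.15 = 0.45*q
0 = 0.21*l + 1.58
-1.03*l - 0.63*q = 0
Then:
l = -7.52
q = 12.30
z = -4.13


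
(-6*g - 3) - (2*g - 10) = 7 - 8*g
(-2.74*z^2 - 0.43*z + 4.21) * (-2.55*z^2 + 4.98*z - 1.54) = 6.987*z^4 - 12.5487*z^3 - 8.6573*z^2 + 21.628*z - 6.4834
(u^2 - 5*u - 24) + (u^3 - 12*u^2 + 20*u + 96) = u^3 - 11*u^2 + 15*u + 72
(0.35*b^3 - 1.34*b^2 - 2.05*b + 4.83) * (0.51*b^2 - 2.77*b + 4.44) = 0.1785*b^5 - 1.6529*b^4 + 4.2203*b^3 + 2.1922*b^2 - 22.4811*b + 21.4452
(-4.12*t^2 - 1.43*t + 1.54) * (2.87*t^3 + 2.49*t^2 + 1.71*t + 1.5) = -11.8244*t^5 - 14.3629*t^4 - 6.1861*t^3 - 4.7907*t^2 + 0.4884*t + 2.31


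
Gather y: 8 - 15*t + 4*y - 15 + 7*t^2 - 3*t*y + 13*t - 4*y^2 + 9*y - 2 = 7*t^2 - 2*t - 4*y^2 + y*(13 - 3*t) - 9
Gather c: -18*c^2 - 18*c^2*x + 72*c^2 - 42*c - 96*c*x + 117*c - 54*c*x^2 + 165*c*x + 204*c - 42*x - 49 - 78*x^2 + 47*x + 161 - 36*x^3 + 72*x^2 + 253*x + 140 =c^2*(54 - 18*x) + c*(-54*x^2 + 69*x + 279) - 36*x^3 - 6*x^2 + 258*x + 252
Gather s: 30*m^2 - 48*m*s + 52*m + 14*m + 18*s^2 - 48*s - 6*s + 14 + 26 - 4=30*m^2 + 66*m + 18*s^2 + s*(-48*m - 54) + 36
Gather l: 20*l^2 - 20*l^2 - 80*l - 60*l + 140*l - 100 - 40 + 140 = 0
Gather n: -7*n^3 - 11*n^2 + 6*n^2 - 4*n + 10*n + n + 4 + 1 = -7*n^3 - 5*n^2 + 7*n + 5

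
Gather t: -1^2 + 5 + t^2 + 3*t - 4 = t^2 + 3*t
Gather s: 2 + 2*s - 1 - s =s + 1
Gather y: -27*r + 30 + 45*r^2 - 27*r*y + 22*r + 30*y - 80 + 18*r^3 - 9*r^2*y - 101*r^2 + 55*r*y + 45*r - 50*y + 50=18*r^3 - 56*r^2 + 40*r + y*(-9*r^2 + 28*r - 20)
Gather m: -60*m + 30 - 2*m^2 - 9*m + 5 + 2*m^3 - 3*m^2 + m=2*m^3 - 5*m^2 - 68*m + 35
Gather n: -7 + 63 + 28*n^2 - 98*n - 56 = 28*n^2 - 98*n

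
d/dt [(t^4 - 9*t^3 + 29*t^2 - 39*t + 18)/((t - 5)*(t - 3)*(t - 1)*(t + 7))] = (7*t^2 - 82*t + 163)/(t^4 + 4*t^3 - 66*t^2 - 140*t + 1225)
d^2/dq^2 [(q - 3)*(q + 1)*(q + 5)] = 6*q + 6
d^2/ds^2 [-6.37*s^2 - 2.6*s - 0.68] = -12.7400000000000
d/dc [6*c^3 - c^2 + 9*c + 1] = 18*c^2 - 2*c + 9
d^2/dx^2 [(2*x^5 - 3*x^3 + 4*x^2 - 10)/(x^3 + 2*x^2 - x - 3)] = 2*(2*x^9 + 12*x^8 + 18*x^7 - 34*x^6 - 105*x^5 - 12*x^4 + 91*x^3 - 45*x^2 - 111*x - 34)/(x^9 + 6*x^8 + 9*x^7 - 13*x^6 - 45*x^5 - 12*x^4 + 62*x^3 + 45*x^2 - 27*x - 27)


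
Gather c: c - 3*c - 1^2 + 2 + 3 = 4 - 2*c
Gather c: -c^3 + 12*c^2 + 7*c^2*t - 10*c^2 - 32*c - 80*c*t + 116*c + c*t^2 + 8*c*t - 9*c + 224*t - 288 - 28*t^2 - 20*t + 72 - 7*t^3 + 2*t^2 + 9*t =-c^3 + c^2*(7*t + 2) + c*(t^2 - 72*t + 75) - 7*t^3 - 26*t^2 + 213*t - 216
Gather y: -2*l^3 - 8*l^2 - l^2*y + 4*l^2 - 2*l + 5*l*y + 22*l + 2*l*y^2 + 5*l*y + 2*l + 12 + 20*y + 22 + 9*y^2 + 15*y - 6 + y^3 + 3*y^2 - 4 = -2*l^3 - 4*l^2 + 22*l + y^3 + y^2*(2*l + 12) + y*(-l^2 + 10*l + 35) + 24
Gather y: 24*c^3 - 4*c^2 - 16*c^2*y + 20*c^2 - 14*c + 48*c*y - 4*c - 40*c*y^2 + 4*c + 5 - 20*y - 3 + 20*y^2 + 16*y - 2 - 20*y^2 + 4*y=24*c^3 + 16*c^2 - 40*c*y^2 - 14*c + y*(-16*c^2 + 48*c)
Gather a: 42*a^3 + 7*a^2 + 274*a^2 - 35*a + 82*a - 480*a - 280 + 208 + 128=42*a^3 + 281*a^2 - 433*a + 56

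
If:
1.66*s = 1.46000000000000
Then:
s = 0.88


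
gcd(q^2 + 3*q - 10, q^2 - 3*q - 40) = q + 5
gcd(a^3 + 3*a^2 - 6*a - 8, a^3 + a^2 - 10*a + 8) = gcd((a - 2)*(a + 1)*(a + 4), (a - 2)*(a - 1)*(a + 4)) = a^2 + 2*a - 8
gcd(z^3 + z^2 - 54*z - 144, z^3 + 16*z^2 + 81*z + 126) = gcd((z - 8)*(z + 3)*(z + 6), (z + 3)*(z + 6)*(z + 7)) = z^2 + 9*z + 18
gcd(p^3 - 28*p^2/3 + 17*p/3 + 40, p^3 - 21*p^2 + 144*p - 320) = p - 8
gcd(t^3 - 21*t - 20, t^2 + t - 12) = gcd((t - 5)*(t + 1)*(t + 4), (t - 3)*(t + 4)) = t + 4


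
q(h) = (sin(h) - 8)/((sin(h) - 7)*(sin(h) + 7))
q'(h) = -(sin(h) - 8)*cos(h)/((sin(h) - 7)*(sin(h) + 7)^2) - (sin(h) - 8)*cos(h)/((sin(h) - 7)^2*(sin(h) + 7)) + cos(h)/((sin(h) - 7)*(sin(h) + 7)) = (16*sin(h) + cos(h)^2 - 50)*cos(h)/((sin(h) - 7)^2*(sin(h) + 7)^2)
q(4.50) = 0.19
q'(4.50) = 0.01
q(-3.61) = 0.15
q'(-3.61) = 0.02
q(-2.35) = 0.18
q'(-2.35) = 0.02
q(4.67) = 0.19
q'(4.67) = 0.00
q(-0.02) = 0.16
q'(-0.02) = -0.02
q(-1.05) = 0.18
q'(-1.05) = -0.01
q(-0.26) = 0.17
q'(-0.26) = -0.02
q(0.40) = 0.16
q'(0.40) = -0.02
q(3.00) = 0.16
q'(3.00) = 0.02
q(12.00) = 0.18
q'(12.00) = -0.02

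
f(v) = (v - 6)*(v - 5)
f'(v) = 2*v - 11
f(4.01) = 1.97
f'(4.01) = -2.98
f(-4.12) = 92.29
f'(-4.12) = -19.24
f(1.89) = 12.78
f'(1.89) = -7.22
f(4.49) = 0.77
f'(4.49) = -2.02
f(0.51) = 24.65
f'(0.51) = -9.98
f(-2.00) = 56.00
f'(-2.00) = -15.00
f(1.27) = 17.64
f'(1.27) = -8.46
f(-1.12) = 43.57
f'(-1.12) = -13.24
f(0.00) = 30.00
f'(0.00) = -11.00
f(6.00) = 0.00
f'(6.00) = 1.00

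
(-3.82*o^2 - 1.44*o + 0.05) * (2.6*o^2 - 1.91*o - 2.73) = -9.932*o^4 + 3.5522*o^3 + 13.309*o^2 + 3.8357*o - 0.1365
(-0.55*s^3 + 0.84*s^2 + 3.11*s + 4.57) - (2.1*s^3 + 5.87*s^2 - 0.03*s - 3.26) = -2.65*s^3 - 5.03*s^2 + 3.14*s + 7.83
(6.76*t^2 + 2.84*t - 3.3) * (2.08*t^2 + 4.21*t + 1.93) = 14.0608*t^4 + 34.3668*t^3 + 18.1392*t^2 - 8.4118*t - 6.369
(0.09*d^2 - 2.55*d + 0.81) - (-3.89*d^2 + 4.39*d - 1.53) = 3.98*d^2 - 6.94*d + 2.34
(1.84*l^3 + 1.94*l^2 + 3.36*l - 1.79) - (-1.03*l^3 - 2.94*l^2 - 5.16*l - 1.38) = 2.87*l^3 + 4.88*l^2 + 8.52*l - 0.41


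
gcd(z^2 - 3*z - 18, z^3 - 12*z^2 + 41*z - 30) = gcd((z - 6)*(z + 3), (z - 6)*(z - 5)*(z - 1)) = z - 6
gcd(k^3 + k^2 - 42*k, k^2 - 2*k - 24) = k - 6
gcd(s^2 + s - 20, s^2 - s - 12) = s - 4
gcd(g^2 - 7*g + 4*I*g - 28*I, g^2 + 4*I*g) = g + 4*I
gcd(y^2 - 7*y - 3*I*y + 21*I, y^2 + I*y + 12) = y - 3*I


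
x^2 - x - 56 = (x - 8)*(x + 7)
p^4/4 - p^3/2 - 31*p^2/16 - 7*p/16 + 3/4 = (p/4 + 1/4)*(p - 4)*(p - 1/2)*(p + 3/2)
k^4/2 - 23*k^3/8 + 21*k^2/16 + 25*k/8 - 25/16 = (k/2 + 1/2)*(k - 5)*(k - 5/4)*(k - 1/2)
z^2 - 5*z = z*(z - 5)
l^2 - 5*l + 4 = (l - 4)*(l - 1)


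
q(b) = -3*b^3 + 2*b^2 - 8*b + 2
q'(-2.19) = -59.92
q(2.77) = -68.58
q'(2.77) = -65.98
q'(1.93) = -33.80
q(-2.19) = 60.62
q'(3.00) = -77.00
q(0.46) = -1.55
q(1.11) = -8.52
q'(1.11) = -14.65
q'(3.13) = -83.65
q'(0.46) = -8.06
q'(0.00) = -8.00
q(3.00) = -85.00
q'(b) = -9*b^2 + 4*b - 8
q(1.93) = -27.56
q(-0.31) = 4.76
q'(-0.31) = -10.10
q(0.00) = 2.00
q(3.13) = -95.44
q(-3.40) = 170.23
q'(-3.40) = -125.64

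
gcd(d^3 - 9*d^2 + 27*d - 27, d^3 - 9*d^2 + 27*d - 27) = d^3 - 9*d^2 + 27*d - 27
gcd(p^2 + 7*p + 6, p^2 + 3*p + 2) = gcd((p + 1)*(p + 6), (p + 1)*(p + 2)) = p + 1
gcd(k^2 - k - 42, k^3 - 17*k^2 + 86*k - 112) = k - 7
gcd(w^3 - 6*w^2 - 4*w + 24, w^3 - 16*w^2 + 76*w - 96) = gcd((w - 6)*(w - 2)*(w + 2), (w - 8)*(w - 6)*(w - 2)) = w^2 - 8*w + 12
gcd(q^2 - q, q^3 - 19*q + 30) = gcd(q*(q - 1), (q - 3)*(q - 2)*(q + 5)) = 1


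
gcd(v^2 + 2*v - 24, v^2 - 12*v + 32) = v - 4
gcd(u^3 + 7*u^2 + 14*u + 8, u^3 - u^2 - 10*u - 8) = u^2 + 3*u + 2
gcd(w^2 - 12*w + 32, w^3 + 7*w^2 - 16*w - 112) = w - 4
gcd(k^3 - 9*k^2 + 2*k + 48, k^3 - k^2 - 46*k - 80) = k^2 - 6*k - 16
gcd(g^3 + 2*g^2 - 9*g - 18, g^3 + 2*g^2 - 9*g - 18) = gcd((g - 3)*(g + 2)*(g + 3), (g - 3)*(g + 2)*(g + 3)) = g^3 + 2*g^2 - 9*g - 18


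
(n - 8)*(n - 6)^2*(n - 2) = n^4 - 22*n^3 + 172*n^2 - 552*n + 576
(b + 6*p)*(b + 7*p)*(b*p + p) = b^3*p + 13*b^2*p^2 + b^2*p + 42*b*p^3 + 13*b*p^2 + 42*p^3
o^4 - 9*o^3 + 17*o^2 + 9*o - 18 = (o - 6)*(o - 3)*(o - 1)*(o + 1)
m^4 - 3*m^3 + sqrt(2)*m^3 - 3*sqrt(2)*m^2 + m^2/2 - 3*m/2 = m*(m - 3)*(m + sqrt(2)/2)^2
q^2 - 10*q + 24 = (q - 6)*(q - 4)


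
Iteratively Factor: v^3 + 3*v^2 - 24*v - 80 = (v + 4)*(v^2 - v - 20) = (v - 5)*(v + 4)*(v + 4)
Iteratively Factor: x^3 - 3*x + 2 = (x + 2)*(x^2 - 2*x + 1) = (x - 1)*(x + 2)*(x - 1)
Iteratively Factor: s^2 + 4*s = (s)*(s + 4)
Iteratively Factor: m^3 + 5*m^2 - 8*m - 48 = (m + 4)*(m^2 + m - 12) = (m - 3)*(m + 4)*(m + 4)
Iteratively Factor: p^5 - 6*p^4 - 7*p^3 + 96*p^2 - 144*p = (p - 3)*(p^4 - 3*p^3 - 16*p^2 + 48*p) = (p - 4)*(p - 3)*(p^3 + p^2 - 12*p) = (p - 4)*(p - 3)*(p + 4)*(p^2 - 3*p) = p*(p - 4)*(p - 3)*(p + 4)*(p - 3)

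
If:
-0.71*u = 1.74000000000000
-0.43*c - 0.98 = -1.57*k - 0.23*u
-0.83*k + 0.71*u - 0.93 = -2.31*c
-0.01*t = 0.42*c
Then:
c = 1.67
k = 1.44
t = -70.30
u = -2.45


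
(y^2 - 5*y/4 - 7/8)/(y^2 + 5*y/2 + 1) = (y - 7/4)/(y + 2)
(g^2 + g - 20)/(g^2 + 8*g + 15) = (g - 4)/(g + 3)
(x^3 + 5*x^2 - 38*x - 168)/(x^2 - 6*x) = x + 11 + 28/x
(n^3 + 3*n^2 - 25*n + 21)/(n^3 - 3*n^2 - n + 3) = (n + 7)/(n + 1)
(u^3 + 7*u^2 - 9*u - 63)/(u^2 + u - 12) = (u^2 + 10*u + 21)/(u + 4)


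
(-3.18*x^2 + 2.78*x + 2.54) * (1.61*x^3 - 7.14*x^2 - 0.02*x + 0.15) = -5.1198*x^5 + 27.181*x^4 - 15.6962*x^3 - 18.6682*x^2 + 0.3662*x + 0.381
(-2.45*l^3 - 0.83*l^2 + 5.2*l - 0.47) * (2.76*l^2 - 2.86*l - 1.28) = -6.762*l^5 + 4.7162*l^4 + 19.8618*l^3 - 15.1068*l^2 - 5.3118*l + 0.6016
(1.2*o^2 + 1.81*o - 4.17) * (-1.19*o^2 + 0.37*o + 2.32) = -1.428*o^4 - 1.7099*o^3 + 8.416*o^2 + 2.6563*o - 9.6744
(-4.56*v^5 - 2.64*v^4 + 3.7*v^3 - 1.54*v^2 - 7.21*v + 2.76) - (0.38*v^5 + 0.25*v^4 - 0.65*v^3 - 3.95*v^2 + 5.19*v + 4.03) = -4.94*v^5 - 2.89*v^4 + 4.35*v^3 + 2.41*v^2 - 12.4*v - 1.27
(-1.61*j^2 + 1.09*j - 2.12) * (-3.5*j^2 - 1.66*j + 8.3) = 5.635*j^4 - 1.1424*j^3 - 7.7524*j^2 + 12.5662*j - 17.596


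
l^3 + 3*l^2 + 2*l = l*(l + 1)*(l + 2)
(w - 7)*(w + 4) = w^2 - 3*w - 28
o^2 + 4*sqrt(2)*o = o*(o + 4*sqrt(2))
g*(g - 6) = g^2 - 6*g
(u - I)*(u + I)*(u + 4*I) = u^3 + 4*I*u^2 + u + 4*I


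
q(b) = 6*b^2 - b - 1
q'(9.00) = 107.00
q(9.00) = 476.00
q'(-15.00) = -181.00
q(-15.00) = 1364.00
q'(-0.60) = -8.20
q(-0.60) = 1.76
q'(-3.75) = -46.00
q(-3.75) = 87.12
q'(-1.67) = -21.04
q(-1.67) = 17.40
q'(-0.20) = -3.40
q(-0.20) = -0.56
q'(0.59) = 6.08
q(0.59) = 0.50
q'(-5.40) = -65.80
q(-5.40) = 179.36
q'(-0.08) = -1.96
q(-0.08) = -0.88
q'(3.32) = 38.84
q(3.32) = 61.81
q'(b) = 12*b - 1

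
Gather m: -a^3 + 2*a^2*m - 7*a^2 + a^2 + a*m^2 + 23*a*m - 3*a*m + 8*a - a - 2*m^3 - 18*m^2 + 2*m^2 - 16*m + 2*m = -a^3 - 6*a^2 + 7*a - 2*m^3 + m^2*(a - 16) + m*(2*a^2 + 20*a - 14)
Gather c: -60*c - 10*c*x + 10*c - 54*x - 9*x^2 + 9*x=c*(-10*x - 50) - 9*x^2 - 45*x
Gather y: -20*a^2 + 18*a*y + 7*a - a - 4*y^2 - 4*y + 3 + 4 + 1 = -20*a^2 + 6*a - 4*y^2 + y*(18*a - 4) + 8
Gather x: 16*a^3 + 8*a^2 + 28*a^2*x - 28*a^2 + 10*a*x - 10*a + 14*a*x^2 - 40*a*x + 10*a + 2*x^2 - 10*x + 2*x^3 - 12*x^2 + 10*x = 16*a^3 - 20*a^2 + 2*x^3 + x^2*(14*a - 10) + x*(28*a^2 - 30*a)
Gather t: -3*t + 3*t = 0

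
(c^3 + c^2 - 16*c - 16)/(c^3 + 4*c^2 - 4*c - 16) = (c^2 - 3*c - 4)/(c^2 - 4)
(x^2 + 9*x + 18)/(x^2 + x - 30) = (x + 3)/(x - 5)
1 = 1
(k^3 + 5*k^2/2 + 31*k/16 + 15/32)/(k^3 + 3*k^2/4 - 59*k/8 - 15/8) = (32*k^3 + 80*k^2 + 62*k + 15)/(4*(8*k^3 + 6*k^2 - 59*k - 15))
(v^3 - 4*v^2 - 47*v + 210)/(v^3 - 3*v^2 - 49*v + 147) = (v^2 - 11*v + 30)/(v^2 - 10*v + 21)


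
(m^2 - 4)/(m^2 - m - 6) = (m - 2)/(m - 3)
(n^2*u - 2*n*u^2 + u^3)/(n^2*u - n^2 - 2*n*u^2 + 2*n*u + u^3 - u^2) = u/(u - 1)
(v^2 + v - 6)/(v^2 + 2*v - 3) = (v - 2)/(v - 1)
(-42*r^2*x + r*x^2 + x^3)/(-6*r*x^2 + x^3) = (7*r + x)/x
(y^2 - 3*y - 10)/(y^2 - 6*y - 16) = (y - 5)/(y - 8)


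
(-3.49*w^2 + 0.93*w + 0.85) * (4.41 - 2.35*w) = 8.2015*w^3 - 17.5764*w^2 + 2.1038*w + 3.7485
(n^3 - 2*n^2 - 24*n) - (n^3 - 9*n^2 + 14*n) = 7*n^2 - 38*n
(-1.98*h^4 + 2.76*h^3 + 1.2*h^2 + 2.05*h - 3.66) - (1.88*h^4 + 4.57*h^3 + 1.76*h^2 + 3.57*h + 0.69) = -3.86*h^4 - 1.81*h^3 - 0.56*h^2 - 1.52*h - 4.35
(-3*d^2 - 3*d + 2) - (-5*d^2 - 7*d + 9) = 2*d^2 + 4*d - 7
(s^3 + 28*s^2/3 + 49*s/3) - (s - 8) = s^3 + 28*s^2/3 + 46*s/3 + 8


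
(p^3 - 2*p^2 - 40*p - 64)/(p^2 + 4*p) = p - 6 - 16/p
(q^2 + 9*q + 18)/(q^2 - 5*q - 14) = (q^2 + 9*q + 18)/(q^2 - 5*q - 14)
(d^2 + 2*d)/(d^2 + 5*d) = (d + 2)/(d + 5)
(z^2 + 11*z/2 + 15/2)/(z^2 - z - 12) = (z + 5/2)/(z - 4)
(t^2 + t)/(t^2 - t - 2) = t/(t - 2)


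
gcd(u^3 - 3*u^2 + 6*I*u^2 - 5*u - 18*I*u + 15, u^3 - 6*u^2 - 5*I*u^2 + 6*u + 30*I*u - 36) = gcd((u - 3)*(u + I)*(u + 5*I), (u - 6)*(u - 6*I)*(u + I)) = u + I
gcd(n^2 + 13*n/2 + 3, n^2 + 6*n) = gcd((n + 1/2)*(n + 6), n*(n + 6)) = n + 6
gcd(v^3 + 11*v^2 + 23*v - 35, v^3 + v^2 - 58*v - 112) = v + 7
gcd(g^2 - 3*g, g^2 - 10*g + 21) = g - 3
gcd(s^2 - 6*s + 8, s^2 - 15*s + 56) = 1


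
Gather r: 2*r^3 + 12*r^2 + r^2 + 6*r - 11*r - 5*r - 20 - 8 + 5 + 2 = 2*r^3 + 13*r^2 - 10*r - 21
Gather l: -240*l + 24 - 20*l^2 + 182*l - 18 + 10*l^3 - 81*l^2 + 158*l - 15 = 10*l^3 - 101*l^2 + 100*l - 9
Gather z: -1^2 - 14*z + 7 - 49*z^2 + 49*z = -49*z^2 + 35*z + 6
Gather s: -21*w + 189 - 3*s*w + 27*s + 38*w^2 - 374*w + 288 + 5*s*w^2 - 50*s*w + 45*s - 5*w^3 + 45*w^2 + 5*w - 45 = s*(5*w^2 - 53*w + 72) - 5*w^3 + 83*w^2 - 390*w + 432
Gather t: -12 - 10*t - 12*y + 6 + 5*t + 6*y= -5*t - 6*y - 6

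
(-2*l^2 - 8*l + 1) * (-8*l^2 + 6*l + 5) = 16*l^4 + 52*l^3 - 66*l^2 - 34*l + 5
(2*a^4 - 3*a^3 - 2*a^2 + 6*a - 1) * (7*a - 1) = 14*a^5 - 23*a^4 - 11*a^3 + 44*a^2 - 13*a + 1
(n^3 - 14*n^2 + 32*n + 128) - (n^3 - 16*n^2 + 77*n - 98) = 2*n^2 - 45*n + 226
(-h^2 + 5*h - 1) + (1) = -h^2 + 5*h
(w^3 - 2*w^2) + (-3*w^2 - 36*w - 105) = w^3 - 5*w^2 - 36*w - 105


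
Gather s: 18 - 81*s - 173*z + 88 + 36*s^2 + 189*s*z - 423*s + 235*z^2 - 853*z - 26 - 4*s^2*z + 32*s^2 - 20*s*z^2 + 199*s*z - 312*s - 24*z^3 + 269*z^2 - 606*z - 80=s^2*(68 - 4*z) + s*(-20*z^2 + 388*z - 816) - 24*z^3 + 504*z^2 - 1632*z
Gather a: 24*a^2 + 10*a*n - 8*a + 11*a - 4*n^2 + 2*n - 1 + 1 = 24*a^2 + a*(10*n + 3) - 4*n^2 + 2*n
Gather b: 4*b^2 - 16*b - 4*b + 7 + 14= 4*b^2 - 20*b + 21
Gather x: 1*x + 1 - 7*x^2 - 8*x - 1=-7*x^2 - 7*x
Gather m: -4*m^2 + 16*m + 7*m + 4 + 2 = -4*m^2 + 23*m + 6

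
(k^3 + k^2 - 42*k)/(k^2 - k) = (k^2 + k - 42)/(k - 1)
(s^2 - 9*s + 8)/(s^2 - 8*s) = (s - 1)/s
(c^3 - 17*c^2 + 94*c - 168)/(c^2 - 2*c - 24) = (c^2 - 11*c + 28)/(c + 4)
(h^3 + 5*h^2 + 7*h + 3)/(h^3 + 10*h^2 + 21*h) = (h^2 + 2*h + 1)/(h*(h + 7))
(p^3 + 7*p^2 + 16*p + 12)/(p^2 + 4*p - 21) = (p^3 + 7*p^2 + 16*p + 12)/(p^2 + 4*p - 21)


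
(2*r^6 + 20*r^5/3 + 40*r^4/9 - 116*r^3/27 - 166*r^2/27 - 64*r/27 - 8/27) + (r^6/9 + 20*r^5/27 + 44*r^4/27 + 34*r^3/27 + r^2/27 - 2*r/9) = 19*r^6/9 + 200*r^5/27 + 164*r^4/27 - 82*r^3/27 - 55*r^2/9 - 70*r/27 - 8/27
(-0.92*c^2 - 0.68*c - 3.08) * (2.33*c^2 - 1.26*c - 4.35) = -2.1436*c^4 - 0.4252*c^3 - 2.3176*c^2 + 6.8388*c + 13.398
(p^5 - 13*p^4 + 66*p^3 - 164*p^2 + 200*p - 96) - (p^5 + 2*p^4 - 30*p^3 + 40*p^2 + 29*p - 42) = -15*p^4 + 96*p^3 - 204*p^2 + 171*p - 54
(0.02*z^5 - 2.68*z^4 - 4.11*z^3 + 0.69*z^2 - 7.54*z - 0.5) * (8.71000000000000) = 0.1742*z^5 - 23.3428*z^4 - 35.7981*z^3 + 6.0099*z^2 - 65.6734*z - 4.355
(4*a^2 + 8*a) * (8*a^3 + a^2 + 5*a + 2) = 32*a^5 + 68*a^4 + 28*a^3 + 48*a^2 + 16*a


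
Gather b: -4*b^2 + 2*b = -4*b^2 + 2*b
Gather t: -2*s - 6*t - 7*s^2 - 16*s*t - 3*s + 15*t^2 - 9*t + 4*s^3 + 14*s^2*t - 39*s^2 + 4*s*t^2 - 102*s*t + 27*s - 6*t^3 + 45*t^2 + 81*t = 4*s^3 - 46*s^2 + 22*s - 6*t^3 + t^2*(4*s + 60) + t*(14*s^2 - 118*s + 66)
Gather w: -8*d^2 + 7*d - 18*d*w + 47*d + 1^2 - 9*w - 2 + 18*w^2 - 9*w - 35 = -8*d^2 + 54*d + 18*w^2 + w*(-18*d - 18) - 36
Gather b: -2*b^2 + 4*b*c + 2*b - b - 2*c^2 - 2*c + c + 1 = -2*b^2 + b*(4*c + 1) - 2*c^2 - c + 1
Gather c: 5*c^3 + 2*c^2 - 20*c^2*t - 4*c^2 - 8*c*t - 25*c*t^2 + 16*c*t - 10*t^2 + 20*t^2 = 5*c^3 + c^2*(-20*t - 2) + c*(-25*t^2 + 8*t) + 10*t^2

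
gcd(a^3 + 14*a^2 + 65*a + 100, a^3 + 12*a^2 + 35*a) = a + 5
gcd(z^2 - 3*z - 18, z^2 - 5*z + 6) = 1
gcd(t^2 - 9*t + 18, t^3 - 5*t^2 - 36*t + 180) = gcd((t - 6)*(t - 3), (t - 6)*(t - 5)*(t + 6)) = t - 6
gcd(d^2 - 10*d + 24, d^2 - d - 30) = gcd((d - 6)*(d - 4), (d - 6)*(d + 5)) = d - 6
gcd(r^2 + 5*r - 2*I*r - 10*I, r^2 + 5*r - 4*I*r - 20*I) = r + 5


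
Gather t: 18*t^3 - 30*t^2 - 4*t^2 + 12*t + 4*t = 18*t^3 - 34*t^2 + 16*t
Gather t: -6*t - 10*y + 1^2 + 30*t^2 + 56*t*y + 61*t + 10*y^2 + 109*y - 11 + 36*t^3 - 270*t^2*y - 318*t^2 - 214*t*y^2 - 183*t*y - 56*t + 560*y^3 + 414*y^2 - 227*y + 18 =36*t^3 + t^2*(-270*y - 288) + t*(-214*y^2 - 127*y - 1) + 560*y^3 + 424*y^2 - 128*y + 8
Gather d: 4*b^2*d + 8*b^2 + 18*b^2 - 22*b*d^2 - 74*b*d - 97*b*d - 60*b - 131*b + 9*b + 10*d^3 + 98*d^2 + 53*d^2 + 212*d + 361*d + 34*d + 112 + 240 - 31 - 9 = 26*b^2 - 182*b + 10*d^3 + d^2*(151 - 22*b) + d*(4*b^2 - 171*b + 607) + 312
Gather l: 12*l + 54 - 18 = 12*l + 36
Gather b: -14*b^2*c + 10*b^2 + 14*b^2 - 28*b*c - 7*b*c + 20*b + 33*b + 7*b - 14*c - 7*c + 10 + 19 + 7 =b^2*(24 - 14*c) + b*(60 - 35*c) - 21*c + 36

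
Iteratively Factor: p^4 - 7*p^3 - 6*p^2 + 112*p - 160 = (p - 2)*(p^3 - 5*p^2 - 16*p + 80) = (p - 2)*(p + 4)*(p^2 - 9*p + 20) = (p - 5)*(p - 2)*(p + 4)*(p - 4)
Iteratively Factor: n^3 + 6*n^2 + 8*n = (n)*(n^2 + 6*n + 8) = n*(n + 2)*(n + 4)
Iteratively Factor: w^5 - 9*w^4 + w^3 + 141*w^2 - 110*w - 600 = (w - 5)*(w^4 - 4*w^3 - 19*w^2 + 46*w + 120) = (w - 5)*(w - 4)*(w^3 - 19*w - 30) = (w - 5)*(w - 4)*(w + 2)*(w^2 - 2*w - 15) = (w - 5)*(w - 4)*(w + 2)*(w + 3)*(w - 5)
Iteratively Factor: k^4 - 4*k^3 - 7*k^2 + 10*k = (k - 5)*(k^3 + k^2 - 2*k) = k*(k - 5)*(k^2 + k - 2) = k*(k - 5)*(k + 2)*(k - 1)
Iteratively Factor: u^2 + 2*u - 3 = (u - 1)*(u + 3)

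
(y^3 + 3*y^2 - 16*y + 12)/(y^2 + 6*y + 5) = (y^3 + 3*y^2 - 16*y + 12)/(y^2 + 6*y + 5)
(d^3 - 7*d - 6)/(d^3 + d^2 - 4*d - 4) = (d - 3)/(d - 2)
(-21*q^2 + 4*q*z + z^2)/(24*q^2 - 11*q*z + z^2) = (7*q + z)/(-8*q + z)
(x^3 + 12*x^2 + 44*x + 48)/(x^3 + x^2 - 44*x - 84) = (x + 4)/(x - 7)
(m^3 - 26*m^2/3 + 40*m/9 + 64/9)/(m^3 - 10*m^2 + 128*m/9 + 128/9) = (3*m - 4)/(3*m - 8)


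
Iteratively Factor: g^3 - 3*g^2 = (g - 3)*(g^2) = g*(g - 3)*(g)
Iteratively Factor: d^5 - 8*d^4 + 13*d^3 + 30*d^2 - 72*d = (d - 3)*(d^4 - 5*d^3 - 2*d^2 + 24*d) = (d - 4)*(d - 3)*(d^3 - d^2 - 6*d) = (d - 4)*(d - 3)*(d + 2)*(d^2 - 3*d) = (d - 4)*(d - 3)^2*(d + 2)*(d)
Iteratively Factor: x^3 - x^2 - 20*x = (x)*(x^2 - x - 20) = x*(x - 5)*(x + 4)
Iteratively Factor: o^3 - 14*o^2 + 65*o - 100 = (o - 5)*(o^2 - 9*o + 20) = (o - 5)^2*(o - 4)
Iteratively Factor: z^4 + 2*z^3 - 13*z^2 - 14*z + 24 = (z + 2)*(z^3 - 13*z + 12) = (z + 2)*(z + 4)*(z^2 - 4*z + 3) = (z - 3)*(z + 2)*(z + 4)*(z - 1)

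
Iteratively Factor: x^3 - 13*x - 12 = (x + 1)*(x^2 - x - 12) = (x - 4)*(x + 1)*(x + 3)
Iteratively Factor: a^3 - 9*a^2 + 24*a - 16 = (a - 1)*(a^2 - 8*a + 16) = (a - 4)*(a - 1)*(a - 4)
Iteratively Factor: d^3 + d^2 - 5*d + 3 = (d - 1)*(d^2 + 2*d - 3) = (d - 1)^2*(d + 3)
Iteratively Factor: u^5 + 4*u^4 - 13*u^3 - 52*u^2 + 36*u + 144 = (u - 2)*(u^4 + 6*u^3 - u^2 - 54*u - 72) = (u - 3)*(u - 2)*(u^3 + 9*u^2 + 26*u + 24) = (u - 3)*(u - 2)*(u + 2)*(u^2 + 7*u + 12) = (u - 3)*(u - 2)*(u + 2)*(u + 3)*(u + 4)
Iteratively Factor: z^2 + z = (z + 1)*(z)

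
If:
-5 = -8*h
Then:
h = 5/8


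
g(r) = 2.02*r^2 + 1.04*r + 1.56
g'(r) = 4.04*r + 1.04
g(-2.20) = 9.05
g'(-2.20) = -7.85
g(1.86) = 10.48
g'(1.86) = 8.55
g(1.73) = 9.40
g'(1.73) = 8.03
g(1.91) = 10.92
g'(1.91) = 8.76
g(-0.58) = 1.64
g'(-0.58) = -1.30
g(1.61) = 8.47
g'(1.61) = 7.54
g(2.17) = 13.33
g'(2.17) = 9.81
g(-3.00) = 16.62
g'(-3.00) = -11.08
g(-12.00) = 279.96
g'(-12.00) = -47.44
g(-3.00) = 16.62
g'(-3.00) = -11.08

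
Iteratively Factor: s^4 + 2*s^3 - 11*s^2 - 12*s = (s + 1)*(s^3 + s^2 - 12*s) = s*(s + 1)*(s^2 + s - 12) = s*(s + 1)*(s + 4)*(s - 3)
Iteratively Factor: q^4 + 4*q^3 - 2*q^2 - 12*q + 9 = (q - 1)*(q^3 + 5*q^2 + 3*q - 9) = (q - 1)^2*(q^2 + 6*q + 9) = (q - 1)^2*(q + 3)*(q + 3)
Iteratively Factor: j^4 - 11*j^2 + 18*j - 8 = (j - 2)*(j^3 + 2*j^2 - 7*j + 4) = (j - 2)*(j - 1)*(j^2 + 3*j - 4) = (j - 2)*(j - 1)*(j + 4)*(j - 1)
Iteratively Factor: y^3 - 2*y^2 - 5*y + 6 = (y - 3)*(y^2 + y - 2) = (y - 3)*(y - 1)*(y + 2)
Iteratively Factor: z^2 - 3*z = (z)*(z - 3)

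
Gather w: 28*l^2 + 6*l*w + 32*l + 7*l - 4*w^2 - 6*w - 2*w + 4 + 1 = 28*l^2 + 39*l - 4*w^2 + w*(6*l - 8) + 5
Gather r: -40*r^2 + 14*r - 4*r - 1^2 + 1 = -40*r^2 + 10*r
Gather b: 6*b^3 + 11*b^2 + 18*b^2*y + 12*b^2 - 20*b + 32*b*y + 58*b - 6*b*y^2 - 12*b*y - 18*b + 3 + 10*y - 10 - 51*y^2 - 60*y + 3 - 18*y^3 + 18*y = 6*b^3 + b^2*(18*y + 23) + b*(-6*y^2 + 20*y + 20) - 18*y^3 - 51*y^2 - 32*y - 4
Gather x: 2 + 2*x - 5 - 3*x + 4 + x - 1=0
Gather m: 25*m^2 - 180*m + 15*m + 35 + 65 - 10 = 25*m^2 - 165*m + 90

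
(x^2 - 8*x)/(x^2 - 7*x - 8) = x/(x + 1)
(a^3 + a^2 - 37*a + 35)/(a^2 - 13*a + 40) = (a^2 + 6*a - 7)/(a - 8)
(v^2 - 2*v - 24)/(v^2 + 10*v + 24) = (v - 6)/(v + 6)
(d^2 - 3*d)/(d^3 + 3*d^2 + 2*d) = (d - 3)/(d^2 + 3*d + 2)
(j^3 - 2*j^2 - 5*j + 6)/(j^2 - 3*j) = j + 1 - 2/j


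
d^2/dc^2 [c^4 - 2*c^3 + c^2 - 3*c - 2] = 12*c^2 - 12*c + 2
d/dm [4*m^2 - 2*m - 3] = 8*m - 2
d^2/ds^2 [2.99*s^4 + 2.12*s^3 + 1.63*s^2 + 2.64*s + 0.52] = 35.88*s^2 + 12.72*s + 3.26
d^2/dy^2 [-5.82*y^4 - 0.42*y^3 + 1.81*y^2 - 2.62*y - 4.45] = -69.84*y^2 - 2.52*y + 3.62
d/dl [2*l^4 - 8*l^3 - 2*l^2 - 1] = 4*l*(2*l^2 - 6*l - 1)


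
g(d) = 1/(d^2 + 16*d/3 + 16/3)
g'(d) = (-2*d - 16/3)/(d^2 + 16*d/3 + 16/3)^2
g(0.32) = 0.14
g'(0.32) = -0.12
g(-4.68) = 0.44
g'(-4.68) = 0.78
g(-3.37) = -0.78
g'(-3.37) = 0.85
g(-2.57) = -0.57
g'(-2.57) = -0.06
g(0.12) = 0.17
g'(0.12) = -0.16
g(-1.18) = 2.31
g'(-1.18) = -15.90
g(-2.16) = -0.66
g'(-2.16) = -0.44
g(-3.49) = -0.91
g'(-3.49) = 1.36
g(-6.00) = 0.11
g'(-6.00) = 0.08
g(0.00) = 0.19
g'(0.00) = -0.19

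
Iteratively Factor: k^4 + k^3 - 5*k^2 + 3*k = (k + 3)*(k^3 - 2*k^2 + k) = (k - 1)*(k + 3)*(k^2 - k) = k*(k - 1)*(k + 3)*(k - 1)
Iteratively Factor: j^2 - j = (j - 1)*(j)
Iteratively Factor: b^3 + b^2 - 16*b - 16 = (b + 4)*(b^2 - 3*b - 4) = (b - 4)*(b + 4)*(b + 1)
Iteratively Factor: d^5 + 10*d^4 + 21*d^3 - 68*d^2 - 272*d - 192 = (d + 4)*(d^4 + 6*d^3 - 3*d^2 - 56*d - 48) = (d + 1)*(d + 4)*(d^3 + 5*d^2 - 8*d - 48) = (d + 1)*(d + 4)^2*(d^2 + d - 12) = (d + 1)*(d + 4)^3*(d - 3)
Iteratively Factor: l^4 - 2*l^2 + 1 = (l + 1)*(l^3 - l^2 - l + 1) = (l - 1)*(l + 1)*(l^2 - 1) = (l - 1)^2*(l + 1)*(l + 1)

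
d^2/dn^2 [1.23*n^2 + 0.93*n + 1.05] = 2.46000000000000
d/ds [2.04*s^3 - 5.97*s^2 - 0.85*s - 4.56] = 6.12*s^2 - 11.94*s - 0.85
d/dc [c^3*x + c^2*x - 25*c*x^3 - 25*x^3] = x*(3*c^2 + 2*c - 25*x^2)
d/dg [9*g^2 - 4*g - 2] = 18*g - 4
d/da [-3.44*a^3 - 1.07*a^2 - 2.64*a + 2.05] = -10.32*a^2 - 2.14*a - 2.64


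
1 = 1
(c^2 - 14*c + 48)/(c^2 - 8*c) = (c - 6)/c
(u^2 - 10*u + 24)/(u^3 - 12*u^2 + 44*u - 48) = 1/(u - 2)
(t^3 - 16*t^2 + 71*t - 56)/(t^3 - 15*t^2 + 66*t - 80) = (t^2 - 8*t + 7)/(t^2 - 7*t + 10)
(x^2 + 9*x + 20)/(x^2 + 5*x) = (x + 4)/x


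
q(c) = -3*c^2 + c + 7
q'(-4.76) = 29.56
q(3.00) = -17.00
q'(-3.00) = 19.00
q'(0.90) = -4.40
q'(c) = 1 - 6*c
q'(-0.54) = 4.24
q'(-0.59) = 4.54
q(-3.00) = -23.00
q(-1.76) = -4.05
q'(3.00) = -17.00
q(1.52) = 1.59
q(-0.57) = 5.46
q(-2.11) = -8.47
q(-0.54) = 5.59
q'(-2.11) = 13.66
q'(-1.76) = 11.56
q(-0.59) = 5.37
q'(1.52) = -8.12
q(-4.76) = -65.73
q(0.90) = 5.47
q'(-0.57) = 4.42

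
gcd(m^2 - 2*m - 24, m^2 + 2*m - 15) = 1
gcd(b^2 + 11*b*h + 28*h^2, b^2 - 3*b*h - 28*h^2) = b + 4*h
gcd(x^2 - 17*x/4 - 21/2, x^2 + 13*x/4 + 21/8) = x + 7/4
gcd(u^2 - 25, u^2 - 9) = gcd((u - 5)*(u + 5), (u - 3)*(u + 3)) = 1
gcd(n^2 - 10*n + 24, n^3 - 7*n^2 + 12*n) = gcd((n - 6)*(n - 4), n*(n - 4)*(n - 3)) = n - 4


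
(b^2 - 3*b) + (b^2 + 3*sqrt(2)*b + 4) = 2*b^2 - 3*b + 3*sqrt(2)*b + 4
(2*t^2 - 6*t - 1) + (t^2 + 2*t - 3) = 3*t^2 - 4*t - 4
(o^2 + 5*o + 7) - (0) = o^2 + 5*o + 7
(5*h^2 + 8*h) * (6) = 30*h^2 + 48*h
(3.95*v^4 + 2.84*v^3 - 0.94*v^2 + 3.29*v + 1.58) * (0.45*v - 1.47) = 1.7775*v^5 - 4.5285*v^4 - 4.5978*v^3 + 2.8623*v^2 - 4.1253*v - 2.3226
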